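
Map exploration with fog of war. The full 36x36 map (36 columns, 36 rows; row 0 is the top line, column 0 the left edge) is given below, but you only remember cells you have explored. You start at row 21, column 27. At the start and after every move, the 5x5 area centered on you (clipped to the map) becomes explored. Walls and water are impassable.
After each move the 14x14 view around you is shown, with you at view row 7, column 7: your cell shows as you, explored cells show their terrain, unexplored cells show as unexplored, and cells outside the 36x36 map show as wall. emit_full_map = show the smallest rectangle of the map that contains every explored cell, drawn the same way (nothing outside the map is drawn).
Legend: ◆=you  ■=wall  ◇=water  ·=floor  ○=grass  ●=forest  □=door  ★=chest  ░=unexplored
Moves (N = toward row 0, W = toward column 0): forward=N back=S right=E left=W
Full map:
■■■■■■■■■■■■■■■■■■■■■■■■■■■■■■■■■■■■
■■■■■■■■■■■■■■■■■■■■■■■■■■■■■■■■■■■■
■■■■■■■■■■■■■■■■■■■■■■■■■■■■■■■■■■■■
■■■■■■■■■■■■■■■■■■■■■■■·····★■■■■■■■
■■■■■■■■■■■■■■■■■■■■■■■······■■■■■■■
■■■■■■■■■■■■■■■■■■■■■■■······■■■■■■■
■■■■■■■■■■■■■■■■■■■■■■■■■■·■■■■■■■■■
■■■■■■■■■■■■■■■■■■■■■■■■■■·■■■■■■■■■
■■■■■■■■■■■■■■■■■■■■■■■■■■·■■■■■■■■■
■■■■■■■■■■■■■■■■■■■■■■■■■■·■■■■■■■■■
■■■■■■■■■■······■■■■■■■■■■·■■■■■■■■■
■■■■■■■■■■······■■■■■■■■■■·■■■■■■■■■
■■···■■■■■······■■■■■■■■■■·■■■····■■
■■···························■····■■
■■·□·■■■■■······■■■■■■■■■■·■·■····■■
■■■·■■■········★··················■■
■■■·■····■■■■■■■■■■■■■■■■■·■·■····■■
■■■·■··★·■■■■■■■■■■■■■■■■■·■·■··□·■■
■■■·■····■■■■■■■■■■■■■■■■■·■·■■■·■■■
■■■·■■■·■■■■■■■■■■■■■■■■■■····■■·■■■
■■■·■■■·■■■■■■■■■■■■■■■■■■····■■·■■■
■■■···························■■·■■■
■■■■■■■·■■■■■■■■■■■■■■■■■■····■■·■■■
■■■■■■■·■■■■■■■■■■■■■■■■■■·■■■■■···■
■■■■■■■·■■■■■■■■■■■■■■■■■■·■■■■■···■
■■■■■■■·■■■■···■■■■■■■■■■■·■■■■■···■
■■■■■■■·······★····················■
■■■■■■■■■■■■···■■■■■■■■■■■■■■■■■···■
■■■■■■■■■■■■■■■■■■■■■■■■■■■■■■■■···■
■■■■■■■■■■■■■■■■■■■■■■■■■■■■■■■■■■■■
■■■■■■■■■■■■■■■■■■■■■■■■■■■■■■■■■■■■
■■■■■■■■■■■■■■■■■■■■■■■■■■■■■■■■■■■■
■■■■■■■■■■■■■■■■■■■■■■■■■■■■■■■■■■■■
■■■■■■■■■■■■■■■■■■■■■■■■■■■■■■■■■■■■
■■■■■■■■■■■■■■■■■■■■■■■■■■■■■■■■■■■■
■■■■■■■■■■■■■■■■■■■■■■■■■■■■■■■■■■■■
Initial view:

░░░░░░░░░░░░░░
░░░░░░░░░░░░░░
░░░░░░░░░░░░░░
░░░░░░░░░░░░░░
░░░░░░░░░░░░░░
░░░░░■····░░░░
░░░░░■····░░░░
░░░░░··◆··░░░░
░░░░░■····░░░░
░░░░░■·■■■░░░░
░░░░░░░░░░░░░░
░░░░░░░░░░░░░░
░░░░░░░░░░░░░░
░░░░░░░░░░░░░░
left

░░░░░░░░░░░░░░
░░░░░░░░░░░░░░
░░░░░░░░░░░░░░
░░░░░░░░░░░░░░
░░░░░░░░░░░░░░
░░░░░■■····░░░
░░░░░■■····░░░
░░░░░··◆···░░░
░░░░░■■····░░░
░░░░░■■·■■■░░░
░░░░░░░░░░░░░░
░░░░░░░░░░░░░░
░░░░░░░░░░░░░░
░░░░░░░░░░░░░░

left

░░░░░░░░░░░░░░
░░░░░░░░░░░░░░
░░░░░░░░░░░░░░
░░░░░░░░░░░░░░
░░░░░░░░░░░░░░
░░░░░■■■····░░
░░░░░■■■····░░
░░░░░··◆····░░
░░░░░■■■····░░
░░░░░■■■·■■■░░
░░░░░░░░░░░░░░
░░░░░░░░░░░░░░
░░░░░░░░░░░░░░
░░░░░░░░░░░░░░

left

░░░░░░░░░░░░░░
░░░░░░░░░░░░░░
░░░░░░░░░░░░░░
░░░░░░░░░░░░░░
░░░░░░░░░░░░░░
░░░░░■■■■····░
░░░░░■■■■····░
░░░░░··◆·····░
░░░░░■■■■····░
░░░░░■■■■·■■■░
░░░░░░░░░░░░░░
░░░░░░░░░░░░░░
░░░░░░░░░░░░░░
░░░░░░░░░░░░░░

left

░░░░░░░░░░░░░░
░░░░░░░░░░░░░░
░░░░░░░░░░░░░░
░░░░░░░░░░░░░░
░░░░░░░░░░░░░░
░░░░░■■■■■····
░░░░░■■■■■····
░░░░░··◆······
░░░░░■■■■■····
░░░░░■■■■■·■■■
░░░░░░░░░░░░░░
░░░░░░░░░░░░░░
░░░░░░░░░░░░░░
░░░░░░░░░░░░░░

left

░░░░░░░░░░░░░░
░░░░░░░░░░░░░░
░░░░░░░░░░░░░░
░░░░░░░░░░░░░░
░░░░░░░░░░░░░░
░░░░░■■■■■■···
░░░░░■■■■■■···
░░░░░··◆······
░░░░░■■■■■■···
░░░░░■■■■■■·■■
░░░░░░░░░░░░░░
░░░░░░░░░░░░░░
░░░░░░░░░░░░░░
░░░░░░░░░░░░░░

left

░░░░░░░░░░░░░░
░░░░░░░░░░░░░░
░░░░░░░░░░░░░░
░░░░░░░░░░░░░░
░░░░░░░░░░░░░░
░░░░░■■■■■■■··
░░░░░■■■■■■■··
░░░░░··◆······
░░░░░■■■■■■■··
░░░░░■■■■■■■·■
░░░░░░░░░░░░░░
░░░░░░░░░░░░░░
░░░░░░░░░░░░░░
░░░░░░░░░░░░░░

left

░░░░░░░░░░░░░░
░░░░░░░░░░░░░░
░░░░░░░░░░░░░░
░░░░░░░░░░░░░░
░░░░░░░░░░░░░░
░░░░░■■■■■■■■·
░░░░░■■■■■■■■·
░░░░░··◆······
░░░░░■■■■■■■■·
░░░░░■■■■■■■■·
░░░░░░░░░░░░░░
░░░░░░░░░░░░░░
░░░░░░░░░░░░░░
░░░░░░░░░░░░░░

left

░░░░░░░░░░░░░░
░░░░░░░░░░░░░░
░░░░░░░░░░░░░░
░░░░░░░░░░░░░░
░░░░░░░░░░░░░░
░░░░░■■■■■■■■■
░░░░░■■■■■■■■■
░░░░░··◆······
░░░░░■■■■■■■■■
░░░░░■■■■■■■■■
░░░░░░░░░░░░░░
░░░░░░░░░░░░░░
░░░░░░░░░░░░░░
░░░░░░░░░░░░░░

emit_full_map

■■■■■■■■■····
■■■■■■■■■····
··◆··········
■■■■■■■■■····
■■■■■■■■■·■■■

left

░░░░░░░░░░░░░░
░░░░░░░░░░░░░░
░░░░░░░░░░░░░░
░░░░░░░░░░░░░░
░░░░░░░░░░░░░░
░░░░░■■■■■■■■■
░░░░░■■■■■■■■■
░░░░░··◆······
░░░░░■■■■■■■■■
░░░░░■■■■■■■■■
░░░░░░░░░░░░░░
░░░░░░░░░░░░░░
░░░░░░░░░░░░░░
░░░░░░░░░░░░░░


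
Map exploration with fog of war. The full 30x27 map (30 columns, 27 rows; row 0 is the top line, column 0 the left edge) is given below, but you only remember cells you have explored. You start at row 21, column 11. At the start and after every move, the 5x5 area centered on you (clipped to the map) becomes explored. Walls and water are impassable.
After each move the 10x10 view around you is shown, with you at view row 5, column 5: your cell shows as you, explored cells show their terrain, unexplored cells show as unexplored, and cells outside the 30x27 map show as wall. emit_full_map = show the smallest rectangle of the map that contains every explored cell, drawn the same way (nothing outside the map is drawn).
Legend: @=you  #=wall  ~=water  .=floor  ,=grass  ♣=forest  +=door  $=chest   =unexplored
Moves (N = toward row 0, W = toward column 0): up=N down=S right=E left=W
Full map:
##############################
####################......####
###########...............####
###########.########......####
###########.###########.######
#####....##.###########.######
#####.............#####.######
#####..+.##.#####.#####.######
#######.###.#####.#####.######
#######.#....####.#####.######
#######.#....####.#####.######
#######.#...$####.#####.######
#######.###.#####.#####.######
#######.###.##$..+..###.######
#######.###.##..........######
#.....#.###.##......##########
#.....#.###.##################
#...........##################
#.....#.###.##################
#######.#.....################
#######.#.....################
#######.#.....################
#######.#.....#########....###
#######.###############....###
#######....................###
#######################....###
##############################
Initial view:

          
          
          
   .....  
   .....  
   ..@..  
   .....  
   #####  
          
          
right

          
          
          
  .....#  
  .....#  
  ...@.#  
  .....#  
  ######  
          
          

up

          
          
          
   #.###  
  .....#  
  ...@.#  
  .....#  
  .....#  
  ######  
          

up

          
          
          
   ..###  
   #.###  
  ...@.#  
  .....#  
  .....#  
  .....#  
  ######  

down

          
          
   ..###  
   #.###  
  .....#  
  ...@.#  
  .....#  
  .....#  
  ######  
          

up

          
          
          
   ..###  
   #.###  
  ...@.#  
  .....#  
  .....#  
  .....#  
  ######  

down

          
          
   ..###  
   #.###  
  .....#  
  ...@.#  
  .....#  
  .....#  
  ######  
          

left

          
          
    ..### 
   ##.### 
   .....# 
   ..@..# 
   .....# 
   .....# 
   ###### 
          

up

          
          
          
   ...### 
   ##.### 
   ..@..# 
   .....# 
   .....# 
   .....# 
   ###### 

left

          
          
          
   ....###
   ###.###
   #.@...#
   #.....#
   #.....#
    .....#
    ######

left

          
          
          
   .....##
   .###.##
   .#@....
   .#.....
   .#.....
     .....
     #####

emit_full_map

.....###
.###.###
.#@....#
.#.....#
.#.....#
  .....#
  ######

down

          
          
   .....##
   .###.##
   .#.....
   .#@....
   .#.....
   .#.....
     #####
          

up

          
          
          
   .....##
   .###.##
   .#@....
   .#.....
   .#.....
   .#.....
     #####

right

          
          
          
  .....###
  .###.###
  .#.@...#
  .#.....#
  .#.....#
  .#.....#
    ######

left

          
          
          
   .....##
   .###.##
   .#@....
   .#.....
   .#.....
   .#.....
     #####

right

          
          
          
  .....###
  .###.###
  .#.@...#
  .#.....#
  .#.....#
  .#.....#
    ######

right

          
          
          
 .....### 
 .###.### 
 .#..@..# 
 .#.....# 
 .#.....# 
 .#.....# 
   ###### 


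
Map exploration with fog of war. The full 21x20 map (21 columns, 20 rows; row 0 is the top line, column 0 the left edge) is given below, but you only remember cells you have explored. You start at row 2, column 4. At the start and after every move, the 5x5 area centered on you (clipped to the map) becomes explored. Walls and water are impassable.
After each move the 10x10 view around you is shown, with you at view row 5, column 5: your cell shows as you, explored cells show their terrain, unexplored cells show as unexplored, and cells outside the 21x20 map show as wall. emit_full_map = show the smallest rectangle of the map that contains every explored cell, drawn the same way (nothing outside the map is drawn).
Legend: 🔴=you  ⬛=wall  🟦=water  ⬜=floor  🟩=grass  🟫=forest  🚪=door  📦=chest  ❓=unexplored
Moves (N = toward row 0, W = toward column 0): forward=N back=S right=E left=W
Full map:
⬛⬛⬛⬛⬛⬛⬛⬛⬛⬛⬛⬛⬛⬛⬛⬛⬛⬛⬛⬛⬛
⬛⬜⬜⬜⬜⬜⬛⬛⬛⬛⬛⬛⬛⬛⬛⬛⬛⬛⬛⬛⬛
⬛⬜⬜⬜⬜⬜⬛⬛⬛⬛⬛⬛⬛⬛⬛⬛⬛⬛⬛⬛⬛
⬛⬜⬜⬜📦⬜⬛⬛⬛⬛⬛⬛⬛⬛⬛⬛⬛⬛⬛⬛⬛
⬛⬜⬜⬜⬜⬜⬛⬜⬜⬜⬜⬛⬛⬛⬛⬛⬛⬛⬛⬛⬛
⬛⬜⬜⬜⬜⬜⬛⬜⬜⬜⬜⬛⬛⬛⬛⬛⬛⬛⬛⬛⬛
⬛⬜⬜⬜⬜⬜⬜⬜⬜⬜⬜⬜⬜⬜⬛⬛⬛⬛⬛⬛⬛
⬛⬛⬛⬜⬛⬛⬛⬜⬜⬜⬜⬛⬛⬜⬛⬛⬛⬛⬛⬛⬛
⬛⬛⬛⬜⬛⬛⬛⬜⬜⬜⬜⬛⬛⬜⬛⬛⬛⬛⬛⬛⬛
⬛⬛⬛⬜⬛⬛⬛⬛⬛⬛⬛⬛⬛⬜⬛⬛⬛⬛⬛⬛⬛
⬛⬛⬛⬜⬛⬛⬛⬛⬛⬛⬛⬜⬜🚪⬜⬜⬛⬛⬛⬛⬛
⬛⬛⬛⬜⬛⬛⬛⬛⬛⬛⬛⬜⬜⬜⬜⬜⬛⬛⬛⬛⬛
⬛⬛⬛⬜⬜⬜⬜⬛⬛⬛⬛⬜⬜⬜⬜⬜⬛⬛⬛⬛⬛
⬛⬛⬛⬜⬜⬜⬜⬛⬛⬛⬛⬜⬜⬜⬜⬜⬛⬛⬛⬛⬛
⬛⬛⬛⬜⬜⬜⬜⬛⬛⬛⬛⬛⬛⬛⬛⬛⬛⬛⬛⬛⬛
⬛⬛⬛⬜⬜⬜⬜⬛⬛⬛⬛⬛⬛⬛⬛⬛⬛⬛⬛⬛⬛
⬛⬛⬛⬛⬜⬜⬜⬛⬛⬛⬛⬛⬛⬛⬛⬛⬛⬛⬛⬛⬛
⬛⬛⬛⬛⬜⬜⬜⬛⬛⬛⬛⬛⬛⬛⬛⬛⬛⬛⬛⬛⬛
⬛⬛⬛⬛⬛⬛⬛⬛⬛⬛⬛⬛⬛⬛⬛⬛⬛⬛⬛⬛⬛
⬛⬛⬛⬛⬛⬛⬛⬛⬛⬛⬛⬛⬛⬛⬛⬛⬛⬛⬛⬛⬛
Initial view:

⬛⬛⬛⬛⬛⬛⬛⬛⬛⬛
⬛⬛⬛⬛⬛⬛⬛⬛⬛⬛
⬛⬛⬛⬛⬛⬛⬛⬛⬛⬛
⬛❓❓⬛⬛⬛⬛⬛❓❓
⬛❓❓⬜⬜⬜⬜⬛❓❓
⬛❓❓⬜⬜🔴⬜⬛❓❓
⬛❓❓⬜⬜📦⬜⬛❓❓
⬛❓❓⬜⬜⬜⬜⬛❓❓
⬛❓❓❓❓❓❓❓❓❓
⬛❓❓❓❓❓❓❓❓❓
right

⬛⬛⬛⬛⬛⬛⬛⬛⬛⬛
⬛⬛⬛⬛⬛⬛⬛⬛⬛⬛
⬛⬛⬛⬛⬛⬛⬛⬛⬛⬛
❓❓⬛⬛⬛⬛⬛⬛❓❓
❓❓⬜⬜⬜⬜⬛⬛❓❓
❓❓⬜⬜⬜🔴⬛⬛❓❓
❓❓⬜⬜📦⬜⬛⬛❓❓
❓❓⬜⬜⬜⬜⬛⬜❓❓
❓❓❓❓❓❓❓❓❓❓
❓❓❓❓❓❓❓❓❓❓

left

⬛⬛⬛⬛⬛⬛⬛⬛⬛⬛
⬛⬛⬛⬛⬛⬛⬛⬛⬛⬛
⬛⬛⬛⬛⬛⬛⬛⬛⬛⬛
⬛❓❓⬛⬛⬛⬛⬛⬛❓
⬛❓❓⬜⬜⬜⬜⬛⬛❓
⬛❓❓⬜⬜🔴⬜⬛⬛❓
⬛❓❓⬜⬜📦⬜⬛⬛❓
⬛❓❓⬜⬜⬜⬜⬛⬜❓
⬛❓❓❓❓❓❓❓❓❓
⬛❓❓❓❓❓❓❓❓❓

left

⬛⬛⬛⬛⬛⬛⬛⬛⬛⬛
⬛⬛⬛⬛⬛⬛⬛⬛⬛⬛
⬛⬛⬛⬛⬛⬛⬛⬛⬛⬛
⬛⬛❓⬛⬛⬛⬛⬛⬛⬛
⬛⬛❓⬜⬜⬜⬜⬜⬛⬛
⬛⬛❓⬜⬜🔴⬜⬜⬛⬛
⬛⬛❓⬜⬜⬜📦⬜⬛⬛
⬛⬛❓⬜⬜⬜⬜⬜⬛⬜
⬛⬛❓❓❓❓❓❓❓❓
⬛⬛❓❓❓❓❓❓❓❓

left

⬛⬛⬛⬛⬛⬛⬛⬛⬛⬛
⬛⬛⬛⬛⬛⬛⬛⬛⬛⬛
⬛⬛⬛⬛⬛⬛⬛⬛⬛⬛
⬛⬛⬛⬛⬛⬛⬛⬛⬛⬛
⬛⬛⬛⬛⬜⬜⬜⬜⬜⬛
⬛⬛⬛⬛⬜🔴⬜⬜⬜⬛
⬛⬛⬛⬛⬜⬜⬜📦⬜⬛
⬛⬛⬛⬛⬜⬜⬜⬜⬜⬛
⬛⬛⬛❓❓❓❓❓❓❓
⬛⬛⬛❓❓❓❓❓❓❓

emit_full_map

⬛⬛⬛⬛⬛⬛⬛⬛
⬛⬜⬜⬜⬜⬜⬛⬛
⬛⬜🔴⬜⬜⬜⬛⬛
⬛⬜⬜⬜📦⬜⬛⬛
⬛⬜⬜⬜⬜⬜⬛⬜

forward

⬛⬛⬛⬛⬛⬛⬛⬛⬛⬛
⬛⬛⬛⬛⬛⬛⬛⬛⬛⬛
⬛⬛⬛⬛⬛⬛⬛⬛⬛⬛
⬛⬛⬛⬛⬛⬛⬛⬛⬛⬛
⬛⬛⬛⬛⬛⬛⬛⬛⬛⬛
⬛⬛⬛⬛⬜🔴⬜⬜⬜⬛
⬛⬛⬛⬛⬜⬜⬜⬜⬜⬛
⬛⬛⬛⬛⬜⬜⬜📦⬜⬛
⬛⬛⬛⬛⬜⬜⬜⬜⬜⬛
⬛⬛⬛❓❓❓❓❓❓❓

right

⬛⬛⬛⬛⬛⬛⬛⬛⬛⬛
⬛⬛⬛⬛⬛⬛⬛⬛⬛⬛
⬛⬛⬛⬛⬛⬛⬛⬛⬛⬛
⬛⬛⬛⬛⬛⬛⬛⬛⬛⬛
⬛⬛⬛⬛⬛⬛⬛⬛⬛⬛
⬛⬛⬛⬜⬜🔴⬜⬜⬛⬛
⬛⬛⬛⬜⬜⬜⬜⬜⬛⬛
⬛⬛⬛⬜⬜⬜📦⬜⬛⬛
⬛⬛⬛⬜⬜⬜⬜⬜⬛⬜
⬛⬛❓❓❓❓❓❓❓❓

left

⬛⬛⬛⬛⬛⬛⬛⬛⬛⬛
⬛⬛⬛⬛⬛⬛⬛⬛⬛⬛
⬛⬛⬛⬛⬛⬛⬛⬛⬛⬛
⬛⬛⬛⬛⬛⬛⬛⬛⬛⬛
⬛⬛⬛⬛⬛⬛⬛⬛⬛⬛
⬛⬛⬛⬛⬜🔴⬜⬜⬜⬛
⬛⬛⬛⬛⬜⬜⬜⬜⬜⬛
⬛⬛⬛⬛⬜⬜⬜📦⬜⬛
⬛⬛⬛⬛⬜⬜⬜⬜⬜⬛
⬛⬛⬛❓❓❓❓❓❓❓

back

⬛⬛⬛⬛⬛⬛⬛⬛⬛⬛
⬛⬛⬛⬛⬛⬛⬛⬛⬛⬛
⬛⬛⬛⬛⬛⬛⬛⬛⬛⬛
⬛⬛⬛⬛⬛⬛⬛⬛⬛⬛
⬛⬛⬛⬛⬜⬜⬜⬜⬜⬛
⬛⬛⬛⬛⬜🔴⬜⬜⬜⬛
⬛⬛⬛⬛⬜⬜⬜📦⬜⬛
⬛⬛⬛⬛⬜⬜⬜⬜⬜⬛
⬛⬛⬛❓❓❓❓❓❓❓
⬛⬛⬛❓❓❓❓❓❓❓

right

⬛⬛⬛⬛⬛⬛⬛⬛⬛⬛
⬛⬛⬛⬛⬛⬛⬛⬛⬛⬛
⬛⬛⬛⬛⬛⬛⬛⬛⬛⬛
⬛⬛⬛⬛⬛⬛⬛⬛⬛⬛
⬛⬛⬛⬜⬜⬜⬜⬜⬛⬛
⬛⬛⬛⬜⬜🔴⬜⬜⬛⬛
⬛⬛⬛⬜⬜⬜📦⬜⬛⬛
⬛⬛⬛⬜⬜⬜⬜⬜⬛⬜
⬛⬛❓❓❓❓❓❓❓❓
⬛⬛❓❓❓❓❓❓❓❓

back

⬛⬛⬛⬛⬛⬛⬛⬛⬛⬛
⬛⬛⬛⬛⬛⬛⬛⬛⬛⬛
⬛⬛⬛⬛⬛⬛⬛⬛⬛⬛
⬛⬛⬛⬜⬜⬜⬜⬜⬛⬛
⬛⬛⬛⬜⬜⬜⬜⬜⬛⬛
⬛⬛⬛⬜⬜🔴📦⬜⬛⬛
⬛⬛⬛⬜⬜⬜⬜⬜⬛⬜
⬛⬛❓⬜⬜⬜⬜⬜❓❓
⬛⬛❓❓❓❓❓❓❓❓
⬛⬛❓❓❓❓❓❓❓❓

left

⬛⬛⬛⬛⬛⬛⬛⬛⬛⬛
⬛⬛⬛⬛⬛⬛⬛⬛⬛⬛
⬛⬛⬛⬛⬛⬛⬛⬛⬛⬛
⬛⬛⬛⬛⬜⬜⬜⬜⬜⬛
⬛⬛⬛⬛⬜⬜⬜⬜⬜⬛
⬛⬛⬛⬛⬜🔴⬜📦⬜⬛
⬛⬛⬛⬛⬜⬜⬜⬜⬜⬛
⬛⬛⬛⬛⬜⬜⬜⬜⬜❓
⬛⬛⬛❓❓❓❓❓❓❓
⬛⬛⬛❓❓❓❓❓❓❓

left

⬛⬛⬛⬛⬛⬛⬛⬛⬛⬛
⬛⬛⬛⬛⬛⬛⬛⬛⬛⬛
⬛⬛⬛⬛⬛⬛⬛⬛⬛⬛
⬛⬛⬛⬛⬛⬜⬜⬜⬜⬜
⬛⬛⬛⬛⬛⬜⬜⬜⬜⬜
⬛⬛⬛⬛⬛🔴⬜⬜📦⬜
⬛⬛⬛⬛⬛⬜⬜⬜⬜⬜
⬛⬛⬛⬛⬛⬜⬜⬜⬜⬜
⬛⬛⬛⬛❓❓❓❓❓❓
⬛⬛⬛⬛❓❓❓❓❓❓

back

⬛⬛⬛⬛⬛⬛⬛⬛⬛⬛
⬛⬛⬛⬛⬛⬛⬛⬛⬛⬛
⬛⬛⬛⬛⬛⬜⬜⬜⬜⬜
⬛⬛⬛⬛⬛⬜⬜⬜⬜⬜
⬛⬛⬛⬛⬛⬜⬜⬜📦⬜
⬛⬛⬛⬛⬛🔴⬜⬜⬜⬜
⬛⬛⬛⬛⬛⬜⬜⬜⬜⬜
⬛⬛⬛⬛⬛⬜⬜⬜❓❓
⬛⬛⬛⬛❓❓❓❓❓❓
⬛⬛⬛⬛❓❓❓❓❓❓

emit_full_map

⬛⬛⬛⬛⬛⬛⬛⬛
⬛⬜⬜⬜⬜⬜⬛⬛
⬛⬜⬜⬜⬜⬜⬛⬛
⬛⬜⬜⬜📦⬜⬛⬛
⬛🔴⬜⬜⬜⬜⬛⬜
⬛⬜⬜⬜⬜⬜❓❓
⬛⬜⬜⬜❓❓❓❓

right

⬛⬛⬛⬛⬛⬛⬛⬛⬛⬛
⬛⬛⬛⬛⬛⬛⬛⬛⬛⬛
⬛⬛⬛⬛⬜⬜⬜⬜⬜⬛
⬛⬛⬛⬛⬜⬜⬜⬜⬜⬛
⬛⬛⬛⬛⬜⬜⬜📦⬜⬛
⬛⬛⬛⬛⬜🔴⬜⬜⬜⬛
⬛⬛⬛⬛⬜⬜⬜⬜⬜❓
⬛⬛⬛⬛⬜⬜⬜⬜❓❓
⬛⬛⬛❓❓❓❓❓❓❓
⬛⬛⬛❓❓❓❓❓❓❓

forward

⬛⬛⬛⬛⬛⬛⬛⬛⬛⬛
⬛⬛⬛⬛⬛⬛⬛⬛⬛⬛
⬛⬛⬛⬛⬛⬛⬛⬛⬛⬛
⬛⬛⬛⬛⬜⬜⬜⬜⬜⬛
⬛⬛⬛⬛⬜⬜⬜⬜⬜⬛
⬛⬛⬛⬛⬜🔴⬜📦⬜⬛
⬛⬛⬛⬛⬜⬜⬜⬜⬜⬛
⬛⬛⬛⬛⬜⬜⬜⬜⬜❓
⬛⬛⬛⬛⬜⬜⬜⬜❓❓
⬛⬛⬛❓❓❓❓❓❓❓

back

⬛⬛⬛⬛⬛⬛⬛⬛⬛⬛
⬛⬛⬛⬛⬛⬛⬛⬛⬛⬛
⬛⬛⬛⬛⬜⬜⬜⬜⬜⬛
⬛⬛⬛⬛⬜⬜⬜⬜⬜⬛
⬛⬛⬛⬛⬜⬜⬜📦⬜⬛
⬛⬛⬛⬛⬜🔴⬜⬜⬜⬛
⬛⬛⬛⬛⬜⬜⬜⬜⬜❓
⬛⬛⬛⬛⬜⬜⬜⬜❓❓
⬛⬛⬛❓❓❓❓❓❓❓
⬛⬛⬛❓❓❓❓❓❓❓

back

⬛⬛⬛⬛⬛⬛⬛⬛⬛⬛
⬛⬛⬛⬛⬜⬜⬜⬜⬜⬛
⬛⬛⬛⬛⬜⬜⬜⬜⬜⬛
⬛⬛⬛⬛⬜⬜⬜📦⬜⬛
⬛⬛⬛⬛⬜⬜⬜⬜⬜⬛
⬛⬛⬛⬛⬜🔴⬜⬜⬜❓
⬛⬛⬛⬛⬜⬜⬜⬜❓❓
⬛⬛⬛⬛⬛⬛⬜⬛❓❓
⬛⬛⬛❓❓❓❓❓❓❓
⬛⬛⬛❓❓❓❓❓❓❓

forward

⬛⬛⬛⬛⬛⬛⬛⬛⬛⬛
⬛⬛⬛⬛⬛⬛⬛⬛⬛⬛
⬛⬛⬛⬛⬜⬜⬜⬜⬜⬛
⬛⬛⬛⬛⬜⬜⬜⬜⬜⬛
⬛⬛⬛⬛⬜⬜⬜📦⬜⬛
⬛⬛⬛⬛⬜🔴⬜⬜⬜⬛
⬛⬛⬛⬛⬜⬜⬜⬜⬜❓
⬛⬛⬛⬛⬜⬜⬜⬜❓❓
⬛⬛⬛⬛⬛⬛⬜⬛❓❓
⬛⬛⬛❓❓❓❓❓❓❓

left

⬛⬛⬛⬛⬛⬛⬛⬛⬛⬛
⬛⬛⬛⬛⬛⬛⬛⬛⬛⬛
⬛⬛⬛⬛⬛⬜⬜⬜⬜⬜
⬛⬛⬛⬛⬛⬜⬜⬜⬜⬜
⬛⬛⬛⬛⬛⬜⬜⬜📦⬜
⬛⬛⬛⬛⬛🔴⬜⬜⬜⬜
⬛⬛⬛⬛⬛⬜⬜⬜⬜⬜
⬛⬛⬛⬛⬛⬜⬜⬜⬜❓
⬛⬛⬛⬛⬛⬛⬛⬜⬛❓
⬛⬛⬛⬛❓❓❓❓❓❓

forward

⬛⬛⬛⬛⬛⬛⬛⬛⬛⬛
⬛⬛⬛⬛⬛⬛⬛⬛⬛⬛
⬛⬛⬛⬛⬛⬛⬛⬛⬛⬛
⬛⬛⬛⬛⬛⬜⬜⬜⬜⬜
⬛⬛⬛⬛⬛⬜⬜⬜⬜⬜
⬛⬛⬛⬛⬛🔴⬜⬜📦⬜
⬛⬛⬛⬛⬛⬜⬜⬜⬜⬜
⬛⬛⬛⬛⬛⬜⬜⬜⬜⬜
⬛⬛⬛⬛⬛⬜⬜⬜⬜❓
⬛⬛⬛⬛⬛⬛⬛⬜⬛❓

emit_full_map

⬛⬛⬛⬛⬛⬛⬛⬛
⬛⬜⬜⬜⬜⬜⬛⬛
⬛⬜⬜⬜⬜⬜⬛⬛
⬛🔴⬜⬜📦⬜⬛⬛
⬛⬜⬜⬜⬜⬜⬛⬜
⬛⬜⬜⬜⬜⬜❓❓
⬛⬜⬜⬜⬜❓❓❓
⬛⬛⬛⬜⬛❓❓❓

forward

⬛⬛⬛⬛⬛⬛⬛⬛⬛⬛
⬛⬛⬛⬛⬛⬛⬛⬛⬛⬛
⬛⬛⬛⬛⬛⬛⬛⬛⬛⬛
⬛⬛⬛⬛⬛⬛⬛⬛⬛⬛
⬛⬛⬛⬛⬛⬜⬜⬜⬜⬜
⬛⬛⬛⬛⬛🔴⬜⬜⬜⬜
⬛⬛⬛⬛⬛⬜⬜⬜📦⬜
⬛⬛⬛⬛⬛⬜⬜⬜⬜⬜
⬛⬛⬛⬛⬛⬜⬜⬜⬜⬜
⬛⬛⬛⬛⬛⬜⬜⬜⬜❓

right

⬛⬛⬛⬛⬛⬛⬛⬛⬛⬛
⬛⬛⬛⬛⬛⬛⬛⬛⬛⬛
⬛⬛⬛⬛⬛⬛⬛⬛⬛⬛
⬛⬛⬛⬛⬛⬛⬛⬛⬛⬛
⬛⬛⬛⬛⬜⬜⬜⬜⬜⬛
⬛⬛⬛⬛⬜🔴⬜⬜⬜⬛
⬛⬛⬛⬛⬜⬜⬜📦⬜⬛
⬛⬛⬛⬛⬜⬜⬜⬜⬜⬛
⬛⬛⬛⬛⬜⬜⬜⬜⬜❓
⬛⬛⬛⬛⬜⬜⬜⬜❓❓

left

⬛⬛⬛⬛⬛⬛⬛⬛⬛⬛
⬛⬛⬛⬛⬛⬛⬛⬛⬛⬛
⬛⬛⬛⬛⬛⬛⬛⬛⬛⬛
⬛⬛⬛⬛⬛⬛⬛⬛⬛⬛
⬛⬛⬛⬛⬛⬜⬜⬜⬜⬜
⬛⬛⬛⬛⬛🔴⬜⬜⬜⬜
⬛⬛⬛⬛⬛⬜⬜⬜📦⬜
⬛⬛⬛⬛⬛⬜⬜⬜⬜⬜
⬛⬛⬛⬛⬛⬜⬜⬜⬜⬜
⬛⬛⬛⬛⬛⬜⬜⬜⬜❓

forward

⬛⬛⬛⬛⬛⬛⬛⬛⬛⬛
⬛⬛⬛⬛⬛⬛⬛⬛⬛⬛
⬛⬛⬛⬛⬛⬛⬛⬛⬛⬛
⬛⬛⬛⬛⬛⬛⬛⬛⬛⬛
⬛⬛⬛⬛⬛⬛⬛⬛⬛⬛
⬛⬛⬛⬛⬛🔴⬜⬜⬜⬜
⬛⬛⬛⬛⬛⬜⬜⬜⬜⬜
⬛⬛⬛⬛⬛⬜⬜⬜📦⬜
⬛⬛⬛⬛⬛⬜⬜⬜⬜⬜
⬛⬛⬛⬛⬛⬜⬜⬜⬜⬜

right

⬛⬛⬛⬛⬛⬛⬛⬛⬛⬛
⬛⬛⬛⬛⬛⬛⬛⬛⬛⬛
⬛⬛⬛⬛⬛⬛⬛⬛⬛⬛
⬛⬛⬛⬛⬛⬛⬛⬛⬛⬛
⬛⬛⬛⬛⬛⬛⬛⬛⬛⬛
⬛⬛⬛⬛⬜🔴⬜⬜⬜⬛
⬛⬛⬛⬛⬜⬜⬜⬜⬜⬛
⬛⬛⬛⬛⬜⬜⬜📦⬜⬛
⬛⬛⬛⬛⬜⬜⬜⬜⬜⬛
⬛⬛⬛⬛⬜⬜⬜⬜⬜❓

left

⬛⬛⬛⬛⬛⬛⬛⬛⬛⬛
⬛⬛⬛⬛⬛⬛⬛⬛⬛⬛
⬛⬛⬛⬛⬛⬛⬛⬛⬛⬛
⬛⬛⬛⬛⬛⬛⬛⬛⬛⬛
⬛⬛⬛⬛⬛⬛⬛⬛⬛⬛
⬛⬛⬛⬛⬛🔴⬜⬜⬜⬜
⬛⬛⬛⬛⬛⬜⬜⬜⬜⬜
⬛⬛⬛⬛⬛⬜⬜⬜📦⬜
⬛⬛⬛⬛⬛⬜⬜⬜⬜⬜
⬛⬛⬛⬛⬛⬜⬜⬜⬜⬜


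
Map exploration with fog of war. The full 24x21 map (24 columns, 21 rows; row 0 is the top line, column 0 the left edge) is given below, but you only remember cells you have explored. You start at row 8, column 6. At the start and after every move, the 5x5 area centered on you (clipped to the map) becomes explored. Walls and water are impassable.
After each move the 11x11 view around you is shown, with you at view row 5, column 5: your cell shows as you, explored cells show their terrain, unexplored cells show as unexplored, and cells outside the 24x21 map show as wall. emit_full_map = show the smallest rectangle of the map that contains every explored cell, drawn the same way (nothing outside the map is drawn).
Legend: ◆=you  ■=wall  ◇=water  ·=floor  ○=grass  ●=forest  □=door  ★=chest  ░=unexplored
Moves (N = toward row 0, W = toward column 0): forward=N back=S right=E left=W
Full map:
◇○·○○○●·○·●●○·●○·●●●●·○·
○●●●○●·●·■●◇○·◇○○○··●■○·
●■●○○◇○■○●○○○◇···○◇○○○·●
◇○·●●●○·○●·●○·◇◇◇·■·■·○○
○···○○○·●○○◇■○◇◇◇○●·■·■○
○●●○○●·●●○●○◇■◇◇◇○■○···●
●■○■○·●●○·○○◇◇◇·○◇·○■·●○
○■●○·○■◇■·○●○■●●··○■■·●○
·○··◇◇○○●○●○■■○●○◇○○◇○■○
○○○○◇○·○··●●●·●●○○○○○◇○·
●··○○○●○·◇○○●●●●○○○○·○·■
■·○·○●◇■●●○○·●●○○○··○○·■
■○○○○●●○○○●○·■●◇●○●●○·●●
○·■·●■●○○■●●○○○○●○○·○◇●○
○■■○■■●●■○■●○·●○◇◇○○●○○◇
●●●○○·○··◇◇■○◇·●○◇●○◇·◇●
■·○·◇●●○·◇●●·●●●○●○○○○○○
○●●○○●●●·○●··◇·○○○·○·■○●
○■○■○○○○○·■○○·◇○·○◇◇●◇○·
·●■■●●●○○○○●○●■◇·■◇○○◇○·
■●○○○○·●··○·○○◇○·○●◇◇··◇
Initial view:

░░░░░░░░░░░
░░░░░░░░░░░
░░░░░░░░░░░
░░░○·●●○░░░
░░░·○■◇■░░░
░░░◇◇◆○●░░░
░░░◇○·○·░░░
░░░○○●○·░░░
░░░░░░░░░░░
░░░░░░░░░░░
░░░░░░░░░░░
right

░░░░░░░░░░░
░░░░░░░░░░░
░░░░░░░░░░░
░░○·●●○·░░░
░░·○■◇■·░░░
░░◇◇○◆●○░░░
░░◇○·○··░░░
░░○○●○·◇░░░
░░░░░░░░░░░
░░░░░░░░░░░
░░░░░░░░░░░

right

░░░░░░░░░░░
░░░░░░░░░░░
░░░░░░░░░░░
░○·●●○·○░░░
░·○■◇■·○░░░
░◇◇○○◆○●░░░
░◇○·○··●░░░
░○○●○·◇○░░░
░░░░░░░░░░░
░░░░░░░░░░░
░░░░░░░░░░░

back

░░░░░░░░░░░
░░░░░░░░░░░
░○·●●○·○░░░
░·○■◇■·○░░░
░◇◇○○●○●░░░
░◇○·○◆·●░░░
░○○●○·◇○░░░
░░░◇■●●○░░░
░░░░░░░░░░░
░░░░░░░░░░░
░░░░░░░░░░░

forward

░░░░░░░░░░░
░░░░░░░░░░░
░░░░░░░░░░░
░○·●●○·○░░░
░·○■◇■·○░░░
░◇◇○○◆○●░░░
░◇○·○··●░░░
░○○●○·◇○░░░
░░░◇■●●○░░░
░░░░░░░░░░░
░░░░░░░░░░░

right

░░░░░░░░░░░
░░░░░░░░░░░
░░░░░░░░░░░
○·●●○·○○░░░
·○■◇■·○●░░░
◇◇○○●◆●○░░░
◇○·○··●●░░░
○○●○·◇○○░░░
░░◇■●●○░░░░
░░░░░░░░░░░
░░░░░░░░░░░

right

░░░░░░░░░░░
░░░░░░░░░░░
░░░░░░░░░░░
·●●○·○○◇░░░
○■◇■·○●○░░░
◇○○●○◆○■░░░
○·○··●●●░░░
○●○·◇○○●░░░
░◇■●●○░░░░░
░░░░░░░░░░░
░░░░░░░░░░░

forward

░░░░░░░░░░░
░░░░░░░░░░░
░░░░░░░░░░░
░░░●○●○◇░░░
·●●○·○○◇░░░
○■◇■·◆●○░░░
◇○○●○●○■░░░
○·○··●●●░░░
○●○·◇○○●░░░
░◇■●●○░░░░░
░░░░░░░░░░░

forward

░░░░░░░░░░░
░░░░░░░░░░░
░░░░░░░░░░░
░░░●○○◇■░░░
░░░●○●○◇░░░
·●●○·◆○◇░░░
○■◇■·○●○░░░
◇○○●○●○■░░░
○·○··●●●░░░
○●○·◇○○●░░░
░◇■●●○░░░░░

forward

░░░░░░░░░░░
░░░░░░░░░░░
░░░░░░░░░░░
░░░○●·●○░░░
░░░●○○◇■░░░
░░░●○◆○◇░░░
·●●○·○○◇░░░
○■◇■·○●○░░░
◇○○●○●○■░░░
○·○··●●●░░░
○●○·◇○○●░░░

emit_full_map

░░░░○●·●○
░░░░●○○◇■
░░░░●○◆○◇
○·●●○·○○◇
·○■◇■·○●○
◇◇○○●○●○■
◇○·○··●●●
○○●○·◇○○●
░░◇■●●○░░

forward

■■■■■■■■■■■
░░░░░░░░░░░
░░░░░░░░░░░
░░░○●○○○░░░
░░░○●·●○░░░
░░░●○◆◇■░░░
░░░●○●○◇░░░
·●●○·○○◇░░░
○■◇■·○●○░░░
◇○○●○●○■░░░
○·○··●●●░░░

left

■■■■■■■■■■■
░░░░░░░░░░░
░░░░░░░░░░░
░░░■○●○○○░░
░░░·○●·●○░░
░░░·●◆○◇■░░
░░░●●○●○◇░░
○·●●○·○○◇░░
·○■◇■·○●○░░
◇◇○○●○●○■░░
◇○·○··●●●░░

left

■■■■■■■■■■■
░░░░░░░░░░░
░░░░░░░░░░░
░░░○■○●○○○░
░░░○·○●·●○░
░░░○·◆○○◇■░
░░░·●●○●○◇░
░○·●●○·○○◇░
░·○■◇■·○●○░
░◇◇○○●○●○■░
░◇○·○··●●●░

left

■■■■■■■■■■■
░░░░░░░░░░░
░░░░░░░░░░░
░░░◇○■○●○○○
░░░●○·○●·●○
░░░○○◆●○○◇■
░░░●·●●○●○◇
░░○·●●○·○○◇
░░·○■◇■·○●○
░░◇◇○○●○●○■
░░◇○·○··●●●

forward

■■■■■■■■■■■
■■■■■■■■■■■
░░░░░░░░░░░
░░░●·●·■░░░
░░░◇○■○●○○○
░░░●○◆○●·●○
░░░○○·●○○◇■
░░░●·●●○●○◇
░░○·●●○·○○◇
░░·○■◇■·○●○
░░◇◇○○●○●○■

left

■■■■■■■■■■■
■■■■■■■■■■■
░░░░░░░░░░░
░░░○●·●·■░░
░░░○◇○■○●○○
░░░●●◆·○●·●
░░░○○○·●○○◇
░░░○●·●●○●○
░░░○·●●○·○○
░░░·○■◇■·○●
░░░◇◇○○●○●○

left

■■■■■■■■■■■
■■■■■■■■■■■
░░░░░░░░░░░
░░░●○●·●·■░
░░░○○◇○■○●○
░░░●●◆○·○●·
░░░·○○○·●○○
░░░○○●·●●○●
░░░░○·●●○·○
░░░░·○■◇■·○
░░░░◇◇○○●○●

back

■■■■■■■■■■■
░░░░░░░░░░░
░░░●○●·●·■░
░░░○○◇○■○●○
░░░●●●○·○●·
░░░·○◆○·●○○
░░░○○●·●●○●
░░░■○·●●○·○
░░░░·○■◇■·○
░░░░◇◇○○●○●
░░░░◇○·○··●

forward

■■■■■■■■■■■
■■■■■■■■■■■
░░░░░░░░░░░
░░░●○●·●·■░
░░░○○◇○■○●○
░░░●●◆○·○●·
░░░·○○○·●○○
░░░○○●·●●○●
░░░■○·●●○·○
░░░░·○■◇■·○
░░░░◇◇○○●○●

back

■■■■■■■■■■■
░░░░░░░░░░░
░░░●○●·●·■░
░░░○○◇○■○●○
░░░●●●○·○●·
░░░·○◆○·●○○
░░░○○●·●●○●
░░░■○·●●○·○
░░░░·○■◇■·○
░░░░◇◇○○●○●
░░░░◇○·○··●

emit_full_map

●○●·●·■░░░
○○◇○■○●○○○
●●●○·○●·●○
·○◆○·●○○◇■
○○●·●●○●○◇
■○·●●○·○○◇
░·○■◇■·○●○
░◇◇○○●○●○■
░◇○·○··●●●
░○○●○·◇○○●
░░░◇■●●○░░

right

■■■■■■■■■■■
░░░░░░░░░░░
░░●○●·●·■░░
░░○○◇○■○●○○
░░●●●○·○●·●
░░·○○◆·●○○◇
░░○○●·●●○●○
░░■○·●●○·○○
░░░·○■◇■·○●
░░░◇◇○○●○●○
░░░◇○·○··●●

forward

■■■■■■■■■■■
■■■■■■■■■■■
░░░░░░░░░░░
░░●○●·●·■░░
░░○○◇○■○●○○
░░●●●◆·○●·●
░░·○○○·●○○◇
░░○○●·●●○●○
░░■○·●●○·○○
░░░·○■◇■·○●
░░░◇◇○○●○●○

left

■■■■■■■■■■■
■■■■■■■■■■■
░░░░░░░░░░░
░░░●○●·●·■░
░░░○○◇○■○●○
░░░●●◆○·○●·
░░░·○○○·●○○
░░░○○●·●●○●
░░░■○·●●○·○
░░░░·○■◇■·○
░░░░◇◇○○●○●

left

■■■■■■■■■■■
■■■■■■■■■■■
■░░░░░░░░░░
■░░●●○●·●·■
■░░●○○◇○■○●
■░░·●◆●○·○●
■░░··○○○·●○
■░░●○○●·●●○
■░░░■○·●●○·
■░░░░·○■◇■·
■░░░░◇◇○○●○

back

■■■■■■■■■■■
■░░░░░░░░░░
■░░●●○●·●·■
■░░●○○◇○■○●
■░░·●●●○·○●
■░░··◆○○·●○
■░░●○○●·●●○
■░░○■○·●●○·
■░░░░·○■◇■·
■░░░░◇◇○○●○
■░░░░◇○·○··

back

■░░░░░░░░░░
■░░●●○●·●·■
■░░●○○◇○■○●
■░░·●●●○·○●
■░░··○○○·●○
■░░●○◆●·●●○
■░░○■○·●●○·
■░░●○·○■◇■·
■░░░░◇◇○○●○
■░░░░◇○·○··
■░░░░○○●○·◇

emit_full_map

●●○●·●·■░░░
●○○◇○■○●○○○
·●●●○·○●·●○
··○○○·●○○◇■
●○◆●·●●○●○◇
○■○·●●○·○○◇
●○·○■◇■·○●○
░░◇◇○○●○●○■
░░◇○·○··●●●
░░○○●○·◇○○●
░░░░◇■●●○░░

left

■■░░░░░░░░░
■■░░●●○●·●·
■■░░●○○◇○■○
■■░○·●●●○·○
■■░···○○○·●
■■░●●◆○●·●●
■■░■○■○·●●○
■■░■●○·○■◇■
■■░░░░◇◇○○●
■■░░░░◇○·○·
■■░░░░○○●○·

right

■░░░░░░░░░░
■░░●●○●·●·■
■░░●○○◇○■○●
■░○·●●●○·○●
■░···○○○·●○
■░●●○◆●·●●○
■░■○■○·●●○·
■░■●○·○■◇■·
■░░░░◇◇○○●○
■░░░░◇○·○··
■░░░░○○●○·◇

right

░░░░░░░░░░░
░░●●○●·●·■░
░░●○○◇○■○●○
░○·●●●○·○●·
░···○○○·●○○
░●●○○◆·●●○●
░■○■○·●●○·○
░■●○·○■◇■·○
░░░░◇◇○○●○●
░░░░◇○·○··●
░░░░○○●○·◇○

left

■░░░░░░░░░░
■░░●●○●·●·■
■░░●○○◇○■○●
■░○·●●●○·○●
■░···○○○·●○
■░●●○◆●·●●○
■░■○■○·●●○·
■░■●○·○■◇■·
■░░░░◇◇○○●○
■░░░░◇○·○··
■░░░░○○●○·◇

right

░░░░░░░░░░░
░░●●○●·●·■░
░░●○○◇○■○●○
░○·●●●○·○●·
░···○○○·●○○
░●●○○◆·●●○●
░■○■○·●●○·○
░■●○·○■◇■·○
░░░░◇◇○○●○●
░░░░◇○·○··●
░░░░○○●○·◇○

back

░░●●○●·●·■░
░░●○○◇○■○●○
░○·●●●○·○●·
░···○○○·●○○
░●●○○●·●●○●
░■○■○◆●●○·○
░■●○·○■◇■·○
░░░·◇◇○○●○●
░░░░◇○·○··●
░░░░○○●○·◇○
░░░░░░◇■●●○

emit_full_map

░●●○●·●·■░░░
░●○○◇○■○●○○○
○·●●●○·○●·●○
···○○○·●○○◇■
●●○○●·●●○●○◇
■○■○◆●●○·○○◇
■●○·○■◇■·○●○
░░·◇◇○○●○●○■
░░░◇○·○··●●●
░░░○○●○·◇○○●
░░░░░◇■●●○░░
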